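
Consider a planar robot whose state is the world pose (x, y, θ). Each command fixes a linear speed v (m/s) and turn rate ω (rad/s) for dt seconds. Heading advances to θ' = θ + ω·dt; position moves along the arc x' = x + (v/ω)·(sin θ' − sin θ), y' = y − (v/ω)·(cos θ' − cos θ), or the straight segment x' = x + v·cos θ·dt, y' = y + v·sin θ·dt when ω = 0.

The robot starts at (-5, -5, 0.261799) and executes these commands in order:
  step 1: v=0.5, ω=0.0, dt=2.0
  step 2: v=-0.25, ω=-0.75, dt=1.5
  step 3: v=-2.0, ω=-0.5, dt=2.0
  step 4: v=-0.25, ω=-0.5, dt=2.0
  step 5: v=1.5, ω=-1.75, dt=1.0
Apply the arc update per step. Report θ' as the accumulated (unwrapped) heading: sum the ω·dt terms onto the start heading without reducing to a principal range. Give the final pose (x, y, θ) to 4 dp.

(-5.9113, 0.1931, -4.6132)

step 1: θ'=0.2618 (straight) → pose (-4.0341, -4.7412, 0.2618)
step 2: θ'=-0.8632 (R=0.3333) → pose (-4.3737, -4.6359, -0.8632)
step 3: θ'=-1.8632 (R=4.0000) → pose (-5.1642, -0.8828, -1.8632)
step 4: θ'=-2.8632 (R=0.5000) → pose (-4.8228, -0.5462, -2.8632)
step 5: θ'=-4.6132 (R=-0.8571) → pose (-5.9113, 0.1931, -4.6132)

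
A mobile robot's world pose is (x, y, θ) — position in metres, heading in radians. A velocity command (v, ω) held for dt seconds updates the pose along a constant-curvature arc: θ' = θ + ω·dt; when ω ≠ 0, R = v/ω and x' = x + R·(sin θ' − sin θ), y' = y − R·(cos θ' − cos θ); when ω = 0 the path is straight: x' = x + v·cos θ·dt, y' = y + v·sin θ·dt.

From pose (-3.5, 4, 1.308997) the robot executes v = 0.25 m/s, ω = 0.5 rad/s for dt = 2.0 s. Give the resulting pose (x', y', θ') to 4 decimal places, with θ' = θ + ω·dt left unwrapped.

θ' = 1.3090 + 0.5·2.0 = 2.3090
R = v/ω = 0.25/0.5 = 0.5000
x' = -3.5 + 0.5000·(sin 2.3090 − sin 1.3090) = -3.6131
y' = 4 − 0.5000·(cos 2.3090 − cos 1.3090) = 4.4659

(-3.6131, 4.4659, 2.3090)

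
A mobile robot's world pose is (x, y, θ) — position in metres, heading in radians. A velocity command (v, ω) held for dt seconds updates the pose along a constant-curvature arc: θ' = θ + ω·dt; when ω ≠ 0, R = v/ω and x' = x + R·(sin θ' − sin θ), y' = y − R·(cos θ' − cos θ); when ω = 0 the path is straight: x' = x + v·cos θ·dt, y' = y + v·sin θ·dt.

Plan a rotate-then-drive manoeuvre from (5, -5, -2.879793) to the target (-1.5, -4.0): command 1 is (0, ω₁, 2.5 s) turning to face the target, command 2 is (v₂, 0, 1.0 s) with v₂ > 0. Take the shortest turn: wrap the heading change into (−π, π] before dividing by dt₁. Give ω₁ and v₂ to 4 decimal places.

ω₁ = -0.1658, v₂ = 6.5765

heading to target = atan2(-4−-5, -1.5−5) = 2.9889
Δθ = wrap(2.9889 − -2.8798) = -0.4144; ω₁ = Δθ/dt₁ = -0.1658
distance = √((-1.5−5)² + (-4−-5)²) = 6.5765; v₂ = distance/dt₂ = 6.5765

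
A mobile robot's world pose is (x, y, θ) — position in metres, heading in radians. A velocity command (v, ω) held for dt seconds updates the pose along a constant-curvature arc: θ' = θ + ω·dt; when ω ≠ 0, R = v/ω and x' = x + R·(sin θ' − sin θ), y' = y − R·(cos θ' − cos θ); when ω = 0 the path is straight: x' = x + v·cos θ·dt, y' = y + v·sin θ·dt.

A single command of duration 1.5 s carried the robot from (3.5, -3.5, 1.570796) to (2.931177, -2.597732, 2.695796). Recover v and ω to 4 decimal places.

Δθ = 2.695796 − 1.570796 = 1.125000
ω = Δθ/dt = 1.125000/1.5 = 0.7500
R = −Δy/(cos θ' − cos θ) = 1.0000
v = R·ω = 1.0000·0.7500 = 0.7500

v = 0.7500, ω = 0.7500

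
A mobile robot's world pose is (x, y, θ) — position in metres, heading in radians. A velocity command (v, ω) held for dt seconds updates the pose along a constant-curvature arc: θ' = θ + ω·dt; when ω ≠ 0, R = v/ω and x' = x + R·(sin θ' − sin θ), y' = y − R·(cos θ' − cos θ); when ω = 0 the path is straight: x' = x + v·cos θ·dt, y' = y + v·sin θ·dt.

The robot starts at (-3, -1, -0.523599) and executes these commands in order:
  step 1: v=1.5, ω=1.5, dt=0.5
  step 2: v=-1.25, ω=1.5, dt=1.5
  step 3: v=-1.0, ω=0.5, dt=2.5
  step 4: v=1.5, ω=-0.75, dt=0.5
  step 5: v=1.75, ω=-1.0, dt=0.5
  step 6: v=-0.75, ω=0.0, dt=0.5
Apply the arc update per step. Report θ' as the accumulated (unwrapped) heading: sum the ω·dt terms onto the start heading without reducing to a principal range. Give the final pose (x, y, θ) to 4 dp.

(-1.4577, -3.0312, 2.8514)

step 1: θ'=0.2264 (R=1.0000) → pose (-2.2755, -1.1085, 0.2264)
step 2: θ'=2.4764 (R=-0.8333) → pose (-2.6028, -2.5762, 2.4764)
step 3: θ'=3.7264 (R=-2.0000) → pose (-0.2643, -2.6702, 3.7264)
step 4: θ'=3.3514 (R=-2.0000) → pose (-0.9518, -2.9587, 3.3514)
step 5: θ'=2.8514 (R=-1.7500) → pose (-1.8171, -2.9239, 2.8514)
step 6: θ'=2.8514 (straight) → pose (-1.4577, -3.0312, 2.8514)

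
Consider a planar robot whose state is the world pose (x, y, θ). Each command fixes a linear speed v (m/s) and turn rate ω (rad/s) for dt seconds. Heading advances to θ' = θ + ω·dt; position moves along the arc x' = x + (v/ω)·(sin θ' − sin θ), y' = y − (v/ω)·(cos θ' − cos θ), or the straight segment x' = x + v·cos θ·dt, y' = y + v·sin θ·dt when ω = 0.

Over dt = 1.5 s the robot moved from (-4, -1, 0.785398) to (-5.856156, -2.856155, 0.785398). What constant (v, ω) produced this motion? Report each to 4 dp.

Δθ = 0.785398 − 0.785398 = 0.000000
ω = Δθ/dt = 0.000000/1.5 = 0.0000
ω = 0 → v = (Δx·cos θ + Δy·sin θ)/dt = -1.7500

v = -1.7500, ω = 0.0000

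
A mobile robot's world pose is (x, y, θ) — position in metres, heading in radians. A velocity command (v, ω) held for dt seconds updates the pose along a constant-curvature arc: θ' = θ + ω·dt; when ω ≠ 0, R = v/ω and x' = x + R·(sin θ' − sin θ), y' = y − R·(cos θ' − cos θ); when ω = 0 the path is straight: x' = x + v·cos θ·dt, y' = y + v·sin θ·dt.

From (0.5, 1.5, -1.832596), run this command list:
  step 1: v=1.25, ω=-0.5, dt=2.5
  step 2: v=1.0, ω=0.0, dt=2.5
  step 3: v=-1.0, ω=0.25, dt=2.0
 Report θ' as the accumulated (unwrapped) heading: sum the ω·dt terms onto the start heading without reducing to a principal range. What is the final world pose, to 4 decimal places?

(-2.3776, 0.1059, -2.5826)

step 1: θ'=-3.0826 (R=-2.5000) → pose (-1.7674, -0.3486, -3.0826)
step 2: θ'=-3.0826 (straight) → pose (-4.2631, -0.4960, -3.0826)
step 3: θ'=-2.5826 (R=-4.0000) → pose (-2.3776, 0.1059, -2.5826)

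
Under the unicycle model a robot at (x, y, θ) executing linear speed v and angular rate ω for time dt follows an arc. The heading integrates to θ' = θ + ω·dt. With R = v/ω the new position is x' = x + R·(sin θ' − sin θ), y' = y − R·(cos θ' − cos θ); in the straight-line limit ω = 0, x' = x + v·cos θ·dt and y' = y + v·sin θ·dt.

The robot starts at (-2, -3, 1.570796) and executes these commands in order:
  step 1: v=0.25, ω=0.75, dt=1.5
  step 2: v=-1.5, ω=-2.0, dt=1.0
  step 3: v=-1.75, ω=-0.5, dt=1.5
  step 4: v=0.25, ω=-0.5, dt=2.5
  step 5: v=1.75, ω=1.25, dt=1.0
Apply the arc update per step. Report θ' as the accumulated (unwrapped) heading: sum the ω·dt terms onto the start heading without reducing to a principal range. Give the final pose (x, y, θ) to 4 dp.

(-2.7354, -6.1567, -0.0542)

step 1: θ'=2.6958 (R=0.3333) → pose (-2.1896, -2.6992, 2.6958)
step 2: θ'=0.6958 (R=0.7500) → pose (-2.0322, -3.9516, 0.6958)
step 3: θ'=-0.0542 (R=3.5000) → pose (-4.4654, -4.7601, -0.0542)
step 4: θ'=-1.3042 (R=-0.5000) → pose (-4.0101, -5.1276, -1.3042)
step 5: θ'=-0.0542 (R=1.4000) → pose (-2.7354, -6.1567, -0.0542)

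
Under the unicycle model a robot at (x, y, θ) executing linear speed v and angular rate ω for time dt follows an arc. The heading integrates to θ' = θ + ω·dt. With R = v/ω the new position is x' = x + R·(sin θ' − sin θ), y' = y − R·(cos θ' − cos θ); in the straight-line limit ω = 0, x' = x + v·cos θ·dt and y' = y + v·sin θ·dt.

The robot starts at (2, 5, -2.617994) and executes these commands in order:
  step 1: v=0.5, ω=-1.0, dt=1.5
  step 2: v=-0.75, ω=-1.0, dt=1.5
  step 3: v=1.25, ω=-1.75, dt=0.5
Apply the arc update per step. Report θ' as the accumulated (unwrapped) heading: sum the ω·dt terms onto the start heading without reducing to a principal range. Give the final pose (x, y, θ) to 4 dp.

(1.7669, 4.2795, -6.4930)

step 1: θ'=-4.1180 (R=-0.5000) → pose (1.3358, 5.1530, -4.1180)
step 2: θ'=-5.6180 (R=0.7500) → pose (1.1773, 4.1429, -5.6180)
step 3: θ'=-6.4930 (R=-0.7143) → pose (1.7669, 4.2795, -6.4930)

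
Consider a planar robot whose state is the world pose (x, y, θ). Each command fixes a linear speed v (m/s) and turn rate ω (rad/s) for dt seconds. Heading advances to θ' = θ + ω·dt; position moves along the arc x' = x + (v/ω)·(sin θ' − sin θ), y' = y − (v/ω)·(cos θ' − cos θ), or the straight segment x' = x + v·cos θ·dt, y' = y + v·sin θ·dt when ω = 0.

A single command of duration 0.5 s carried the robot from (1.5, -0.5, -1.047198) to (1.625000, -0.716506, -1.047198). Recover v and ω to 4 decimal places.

Δθ = -1.047198 − -1.047198 = 0.000000
ω = Δθ/dt = 0.000000/0.5 = 0.0000
ω = 0 → v = (Δx·cos θ + Δy·sin θ)/dt = 0.5000

v = 0.5000, ω = 0.0000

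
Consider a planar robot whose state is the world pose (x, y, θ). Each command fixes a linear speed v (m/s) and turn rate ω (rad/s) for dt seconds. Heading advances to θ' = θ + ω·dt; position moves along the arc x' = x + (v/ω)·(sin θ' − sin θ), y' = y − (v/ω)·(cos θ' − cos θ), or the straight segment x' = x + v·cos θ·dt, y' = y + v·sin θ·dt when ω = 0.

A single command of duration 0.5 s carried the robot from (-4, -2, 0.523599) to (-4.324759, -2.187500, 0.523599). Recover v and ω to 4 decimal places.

Δθ = 0.523599 − 0.523599 = 0.000000
ω = Δθ/dt = 0.000000/0.5 = 0.0000
ω = 0 → v = (Δx·cos θ + Δy·sin θ)/dt = -0.7500

v = -0.7500, ω = 0.0000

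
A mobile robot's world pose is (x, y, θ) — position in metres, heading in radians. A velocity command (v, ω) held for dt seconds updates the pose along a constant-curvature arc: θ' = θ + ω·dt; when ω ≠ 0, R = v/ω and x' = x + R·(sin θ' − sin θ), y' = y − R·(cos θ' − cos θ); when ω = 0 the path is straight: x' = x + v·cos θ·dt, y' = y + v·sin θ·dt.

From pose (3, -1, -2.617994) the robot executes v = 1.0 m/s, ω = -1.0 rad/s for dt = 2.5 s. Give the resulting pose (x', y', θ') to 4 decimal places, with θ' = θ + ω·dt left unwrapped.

θ' = -2.6180 + -1.0·2.5 = -5.1180
R = v/ω = 1.0/-1.0 = -1.0000
x' = 3 + -1.0000·(sin -5.1180 − sin -2.6180) = 1.5811
y' = -1 − -1.0000·(cos -5.1180 − cos -2.6180) = 0.2606

(1.5811, 0.2606, -5.1180)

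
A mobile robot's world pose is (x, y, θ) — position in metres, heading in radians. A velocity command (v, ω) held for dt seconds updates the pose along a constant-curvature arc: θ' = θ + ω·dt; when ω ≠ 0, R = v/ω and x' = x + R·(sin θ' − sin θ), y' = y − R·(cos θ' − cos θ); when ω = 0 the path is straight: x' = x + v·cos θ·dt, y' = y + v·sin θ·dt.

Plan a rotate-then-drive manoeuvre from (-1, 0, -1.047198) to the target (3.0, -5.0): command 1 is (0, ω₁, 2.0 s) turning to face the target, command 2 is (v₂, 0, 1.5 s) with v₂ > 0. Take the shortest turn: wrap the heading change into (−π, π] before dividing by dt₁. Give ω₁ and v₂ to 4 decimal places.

ω₁ = 0.0756, v₂ = 4.2687

heading to target = atan2(-5−0, 3−-1) = -0.8961
Δθ = wrap(-0.8961 − -1.0472) = 0.1511; ω₁ = Δθ/dt₁ = 0.0756
distance = √((3−-1)² + (-5−0)²) = 6.4031; v₂ = distance/dt₂ = 4.2687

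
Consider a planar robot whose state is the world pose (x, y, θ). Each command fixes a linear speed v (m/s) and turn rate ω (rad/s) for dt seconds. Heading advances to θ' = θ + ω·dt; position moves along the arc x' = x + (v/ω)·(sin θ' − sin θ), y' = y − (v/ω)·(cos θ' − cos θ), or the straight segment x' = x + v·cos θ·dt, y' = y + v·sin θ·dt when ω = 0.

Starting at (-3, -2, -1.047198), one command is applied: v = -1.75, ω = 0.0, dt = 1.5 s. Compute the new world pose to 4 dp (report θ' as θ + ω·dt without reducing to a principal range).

θ' = -1.0472 + 0.0·1.5 = -1.0472
ω = 0 → straight: x' = -3 + -1.75·cos(-1.0472)·1.5 = -4.3125
y' = -2 + -1.75·sin(-1.0472)·1.5 = 0.2733

(-4.3125, 0.2733, -1.0472)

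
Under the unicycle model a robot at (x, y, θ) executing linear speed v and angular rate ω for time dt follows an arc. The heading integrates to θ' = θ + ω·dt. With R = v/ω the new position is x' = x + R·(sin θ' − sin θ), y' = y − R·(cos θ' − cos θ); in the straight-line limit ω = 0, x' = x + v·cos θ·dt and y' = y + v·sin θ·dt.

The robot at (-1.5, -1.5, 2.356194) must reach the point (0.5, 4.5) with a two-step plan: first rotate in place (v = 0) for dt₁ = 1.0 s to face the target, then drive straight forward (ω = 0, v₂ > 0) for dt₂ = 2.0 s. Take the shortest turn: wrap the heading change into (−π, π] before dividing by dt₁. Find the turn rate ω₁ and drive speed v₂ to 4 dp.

heading to target = atan2(4.5−-1.5, 0.5−-1.5) = 1.2490
Δθ = wrap(1.2490 − 2.3562) = -1.1071; ω₁ = Δθ/dt₁ = -1.1071
distance = √((0.5−-1.5)² + (4.5−-1.5)²) = 6.3246; v₂ = distance/dt₂ = 3.1623

ω₁ = -1.1071, v₂ = 3.1623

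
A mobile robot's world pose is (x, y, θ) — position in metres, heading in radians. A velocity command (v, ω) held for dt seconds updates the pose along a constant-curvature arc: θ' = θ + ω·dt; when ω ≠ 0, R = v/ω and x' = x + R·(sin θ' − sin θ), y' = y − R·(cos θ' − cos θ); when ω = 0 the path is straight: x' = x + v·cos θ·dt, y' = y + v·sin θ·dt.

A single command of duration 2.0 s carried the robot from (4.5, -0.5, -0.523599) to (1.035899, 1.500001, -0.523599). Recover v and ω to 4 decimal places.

v = -2.0000, ω = 0.0000

Δθ = -0.523599 − -0.523599 = 0.000000
ω = Δθ/dt = 0.000000/2.0 = 0.0000
ω = 0 → v = (Δx·cos θ + Δy·sin θ)/dt = -2.0000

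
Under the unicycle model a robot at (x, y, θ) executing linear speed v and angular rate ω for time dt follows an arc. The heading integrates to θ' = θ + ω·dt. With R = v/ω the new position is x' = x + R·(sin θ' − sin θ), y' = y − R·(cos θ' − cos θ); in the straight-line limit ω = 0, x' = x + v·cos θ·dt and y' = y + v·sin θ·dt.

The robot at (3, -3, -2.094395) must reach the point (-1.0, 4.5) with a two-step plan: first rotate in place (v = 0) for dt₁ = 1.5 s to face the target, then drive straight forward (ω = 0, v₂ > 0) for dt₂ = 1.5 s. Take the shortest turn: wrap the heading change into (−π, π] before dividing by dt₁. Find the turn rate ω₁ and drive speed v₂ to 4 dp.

ω₁ = -1.4187, v₂ = 5.6667

heading to target = atan2(4.5−-3, -1−3) = 2.0608
Δθ = wrap(2.0608 − -2.0944) = -2.1280; ω₁ = Δθ/dt₁ = -1.4187
distance = √((-1−3)² + (4.5−-3)²) = 8.5000; v₂ = distance/dt₂ = 5.6667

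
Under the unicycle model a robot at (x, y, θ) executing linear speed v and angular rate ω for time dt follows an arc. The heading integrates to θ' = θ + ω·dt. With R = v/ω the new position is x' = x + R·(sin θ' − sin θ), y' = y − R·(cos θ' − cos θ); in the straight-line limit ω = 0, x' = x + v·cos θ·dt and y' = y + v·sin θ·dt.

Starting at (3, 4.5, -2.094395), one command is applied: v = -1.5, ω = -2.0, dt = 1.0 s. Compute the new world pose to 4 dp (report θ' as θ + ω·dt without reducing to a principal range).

θ' = -2.0944 + -2.0·1.0 = -4.0944
R = v/ω = -1.5/-2.0 = 0.7500
x' = 3 + 0.7500·(sin -4.0944 − sin -2.0944) = 4.2608
y' = 4.5 − 0.7500·(cos -4.0944 − cos -2.0944) = 4.5596

(4.2608, 4.5596, -4.0944)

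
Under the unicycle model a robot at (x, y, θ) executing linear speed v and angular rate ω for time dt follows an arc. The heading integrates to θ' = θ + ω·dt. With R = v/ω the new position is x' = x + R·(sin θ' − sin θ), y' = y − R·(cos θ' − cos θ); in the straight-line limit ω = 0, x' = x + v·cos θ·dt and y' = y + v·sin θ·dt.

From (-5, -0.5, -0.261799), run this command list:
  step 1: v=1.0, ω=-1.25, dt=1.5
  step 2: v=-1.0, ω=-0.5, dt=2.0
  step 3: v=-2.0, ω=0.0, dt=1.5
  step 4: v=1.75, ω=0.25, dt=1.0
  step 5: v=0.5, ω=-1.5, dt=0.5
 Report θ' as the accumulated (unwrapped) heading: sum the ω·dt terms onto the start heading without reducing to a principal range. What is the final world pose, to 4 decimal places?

(-1.8265, -0.9565, -3.6368)

step 1: θ'=-2.1368 (R=-0.8000) → pose (-4.5318, -1.7018, -2.1368)
step 2: θ'=-3.1368 (R=2.0000) → pose (-2.8533, -0.7743, -3.1368)
step 3: θ'=-3.1368 (straight) → pose (0.1467, -0.7599, -3.1368)
step 4: θ'=-2.8868 (R=7.0000) → pose (-1.5841, -0.9858, -2.8868)
step 5: θ'=-3.6368 (R=-0.3333) → pose (-1.8265, -0.9565, -3.6368)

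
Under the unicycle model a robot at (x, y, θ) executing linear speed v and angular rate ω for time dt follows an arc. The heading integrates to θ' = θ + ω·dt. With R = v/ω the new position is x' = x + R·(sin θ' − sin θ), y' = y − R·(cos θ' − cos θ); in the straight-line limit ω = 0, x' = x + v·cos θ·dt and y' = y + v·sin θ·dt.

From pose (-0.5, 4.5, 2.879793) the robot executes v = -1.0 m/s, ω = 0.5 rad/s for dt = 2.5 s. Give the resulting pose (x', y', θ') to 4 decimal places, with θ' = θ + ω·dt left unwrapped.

θ' = 2.8798 + 0.5·2.5 = 4.1298
R = v/ω = -1.0/0.5 = -2.0000
x' = -0.5 + -2.0000·(sin 4.1298 − sin 2.8798) = 1.6877
y' = 4.5 − -2.0000·(cos 4.1298 − cos 2.8798) = 5.3315

(1.6877, 5.3315, 4.1298)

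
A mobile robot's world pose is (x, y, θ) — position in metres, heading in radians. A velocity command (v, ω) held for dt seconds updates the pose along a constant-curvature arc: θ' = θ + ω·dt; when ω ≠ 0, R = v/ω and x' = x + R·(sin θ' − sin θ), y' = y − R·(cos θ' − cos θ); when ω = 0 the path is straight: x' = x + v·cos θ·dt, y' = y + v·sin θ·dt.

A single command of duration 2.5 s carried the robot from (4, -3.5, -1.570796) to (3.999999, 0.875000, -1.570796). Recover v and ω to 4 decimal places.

Δθ = -1.570796 − -1.570796 = 0.000000
ω = Δθ/dt = 0.000000/2.5 = 0.0000
ω = 0 → v = (Δx·cos θ + Δy·sin θ)/dt = -1.7500

v = -1.7500, ω = 0.0000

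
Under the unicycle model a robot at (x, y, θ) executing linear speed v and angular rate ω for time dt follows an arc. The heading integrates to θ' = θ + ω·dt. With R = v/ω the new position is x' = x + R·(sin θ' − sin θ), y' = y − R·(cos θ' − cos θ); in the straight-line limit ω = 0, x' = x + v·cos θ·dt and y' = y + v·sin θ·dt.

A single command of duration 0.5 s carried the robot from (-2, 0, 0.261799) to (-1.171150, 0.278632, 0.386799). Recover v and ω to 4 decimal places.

Δθ = 0.386799 − 0.261799 = 0.125000
ω = Δθ/dt = 0.125000/0.5 = 0.2500
R = Δx/(sin θ' − sin θ) = 7.0000
v = R·ω = 7.0000·0.2500 = 1.7500

v = 1.7500, ω = 0.2500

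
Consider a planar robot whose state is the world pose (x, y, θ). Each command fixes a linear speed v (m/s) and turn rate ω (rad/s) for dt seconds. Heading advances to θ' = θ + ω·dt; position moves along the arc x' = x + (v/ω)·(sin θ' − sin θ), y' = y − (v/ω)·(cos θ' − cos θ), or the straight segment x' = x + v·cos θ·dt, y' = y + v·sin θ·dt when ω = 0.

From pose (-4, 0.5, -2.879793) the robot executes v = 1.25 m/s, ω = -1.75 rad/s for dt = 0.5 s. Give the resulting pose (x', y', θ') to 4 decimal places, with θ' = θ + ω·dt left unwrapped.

θ' = -2.8798 + -1.75·0.5 = -3.7548
R = v/ω = 1.25/-1.75 = -0.7143
x' = -4 + -0.7143·(sin -3.7548 − sin -2.8798) = -4.5959
y' = 0.5 − -0.7143·(cos -3.7548 − cos -2.8798) = 0.6058

(-4.5959, 0.6058, -3.7548)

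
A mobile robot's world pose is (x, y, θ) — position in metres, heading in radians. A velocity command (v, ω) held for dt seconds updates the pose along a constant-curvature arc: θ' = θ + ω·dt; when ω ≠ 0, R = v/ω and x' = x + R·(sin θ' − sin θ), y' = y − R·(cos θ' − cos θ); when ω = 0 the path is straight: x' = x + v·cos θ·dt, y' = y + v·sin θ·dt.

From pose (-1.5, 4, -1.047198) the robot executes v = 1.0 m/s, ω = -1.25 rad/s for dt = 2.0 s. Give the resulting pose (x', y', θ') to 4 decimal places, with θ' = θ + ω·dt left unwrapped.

(-2.5085, 2.8649, -3.5472)

θ' = -1.0472 + -1.25·2.0 = -3.5472
R = v/ω = 1.0/-1.25 = -0.8000
x' = -1.5 + -0.8000·(sin -3.5472 − sin -1.0472) = -2.5085
y' = 4 − -0.8000·(cos -3.5472 − cos -1.0472) = 2.8649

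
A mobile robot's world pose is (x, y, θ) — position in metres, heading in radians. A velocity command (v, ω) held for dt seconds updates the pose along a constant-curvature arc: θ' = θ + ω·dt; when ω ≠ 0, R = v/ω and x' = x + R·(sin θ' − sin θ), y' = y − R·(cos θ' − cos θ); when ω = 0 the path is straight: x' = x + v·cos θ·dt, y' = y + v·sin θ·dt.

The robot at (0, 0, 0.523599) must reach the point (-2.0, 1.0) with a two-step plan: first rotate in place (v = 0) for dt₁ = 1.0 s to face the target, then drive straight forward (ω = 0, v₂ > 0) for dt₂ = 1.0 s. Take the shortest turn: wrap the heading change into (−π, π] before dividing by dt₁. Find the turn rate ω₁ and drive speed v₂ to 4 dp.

heading to target = atan2(1−0, -2−0) = 2.6779
Δθ = wrap(2.6779 − 0.5236) = 2.1543; ω₁ = Δθ/dt₁ = 2.1543
distance = √((-2−0)² + (1−0)²) = 2.2361; v₂ = distance/dt₂ = 2.2361

ω₁ = 2.1543, v₂ = 2.2361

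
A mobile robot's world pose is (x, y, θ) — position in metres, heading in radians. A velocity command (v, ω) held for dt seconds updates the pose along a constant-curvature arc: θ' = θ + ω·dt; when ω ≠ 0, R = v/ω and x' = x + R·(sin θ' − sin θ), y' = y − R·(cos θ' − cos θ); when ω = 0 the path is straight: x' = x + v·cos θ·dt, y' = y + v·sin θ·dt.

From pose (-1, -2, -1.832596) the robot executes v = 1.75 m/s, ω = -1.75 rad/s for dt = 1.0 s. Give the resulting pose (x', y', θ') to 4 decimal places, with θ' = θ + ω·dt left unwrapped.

θ' = -1.8326 + -1.75·1.0 = -3.5826
R = v/ω = 1.75/-1.75 = -1.0000
x' = -1 + -1.0000·(sin -3.5826 − sin -1.8326) = -2.3928
y' = -2 − -1.0000·(cos -3.5826 − cos -1.8326) = -2.6455

(-2.3928, -2.6455, -3.5826)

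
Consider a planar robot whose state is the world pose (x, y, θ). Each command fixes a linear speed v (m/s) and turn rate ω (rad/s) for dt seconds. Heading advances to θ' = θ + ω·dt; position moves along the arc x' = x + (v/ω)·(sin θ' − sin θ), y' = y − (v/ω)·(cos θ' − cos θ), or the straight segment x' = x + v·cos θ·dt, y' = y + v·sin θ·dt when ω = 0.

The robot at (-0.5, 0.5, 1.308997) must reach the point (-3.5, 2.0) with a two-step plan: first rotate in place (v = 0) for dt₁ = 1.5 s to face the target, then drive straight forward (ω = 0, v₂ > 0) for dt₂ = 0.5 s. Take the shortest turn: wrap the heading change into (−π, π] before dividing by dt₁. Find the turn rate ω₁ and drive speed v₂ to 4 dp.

ω₁ = 0.9126, v₂ = 6.7082

heading to target = atan2(2−0.5, -3.5−-0.5) = 2.6779
Δθ = wrap(2.6779 − 1.3090) = 1.3689; ω₁ = Δθ/dt₁ = 0.9126
distance = √((-3.5−-0.5)² + (2−0.5)²) = 3.3541; v₂ = distance/dt₂ = 6.7082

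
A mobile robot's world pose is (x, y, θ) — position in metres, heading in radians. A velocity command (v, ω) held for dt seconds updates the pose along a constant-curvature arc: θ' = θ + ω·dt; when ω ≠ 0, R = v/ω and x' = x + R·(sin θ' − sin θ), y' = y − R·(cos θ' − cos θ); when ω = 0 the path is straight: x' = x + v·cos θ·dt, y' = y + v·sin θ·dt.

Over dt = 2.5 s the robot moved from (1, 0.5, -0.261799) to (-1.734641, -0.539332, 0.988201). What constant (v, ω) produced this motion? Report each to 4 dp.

v = -1.2500, ω = 0.5000

Δθ = 0.988201 − -0.261799 = 1.250000
ω = Δθ/dt = 1.250000/2.5 = 0.5000
R = Δx/(sin θ' − sin θ) = -2.5000
v = R·ω = -2.5000·0.5000 = -1.2500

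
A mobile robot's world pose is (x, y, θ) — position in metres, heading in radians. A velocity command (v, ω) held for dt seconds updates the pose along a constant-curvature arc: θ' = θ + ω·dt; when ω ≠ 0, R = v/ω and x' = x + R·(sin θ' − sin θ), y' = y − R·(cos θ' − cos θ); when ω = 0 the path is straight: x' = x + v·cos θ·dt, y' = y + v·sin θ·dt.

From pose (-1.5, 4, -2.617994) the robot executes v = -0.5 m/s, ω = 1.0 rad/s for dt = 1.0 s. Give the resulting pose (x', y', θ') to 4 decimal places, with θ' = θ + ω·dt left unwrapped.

(-1.2506, 4.4094, -1.6180)

θ' = -2.6180 + 1.0·1.0 = -1.6180
R = v/ω = -0.5/1.0 = -0.5000
x' = -1.5 + -0.5000·(sin -1.6180 − sin -2.6180) = -1.2506
y' = 4 − -0.5000·(cos -1.6180 − cos -2.6180) = 4.4094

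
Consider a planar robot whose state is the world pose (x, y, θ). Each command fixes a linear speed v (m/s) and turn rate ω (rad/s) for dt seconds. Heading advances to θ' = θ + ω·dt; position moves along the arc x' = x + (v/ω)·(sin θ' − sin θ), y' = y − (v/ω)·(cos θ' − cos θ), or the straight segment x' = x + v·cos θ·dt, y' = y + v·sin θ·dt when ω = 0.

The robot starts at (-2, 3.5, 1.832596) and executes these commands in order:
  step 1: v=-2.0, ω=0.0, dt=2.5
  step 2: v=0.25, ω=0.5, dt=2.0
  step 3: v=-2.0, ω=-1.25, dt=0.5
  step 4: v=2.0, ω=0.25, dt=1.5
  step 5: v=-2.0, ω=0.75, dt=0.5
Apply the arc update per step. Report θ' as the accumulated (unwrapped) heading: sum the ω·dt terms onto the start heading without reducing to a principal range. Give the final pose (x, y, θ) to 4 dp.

(-1.5000, 0.1089, 2.9576)

step 1: θ'=1.8326 (straight) → pose (-0.7059, -1.3296, 1.8326)
step 2: θ'=2.8326 (R=0.5000) → pose (-1.0368, -0.9827, 2.8326)
step 3: θ'=2.2076 (R=1.6000) → pose (-0.2370, -1.5555, 2.2076)
step 4: θ'=2.5826 (R=8.0000) → pose (-2.4263, 0.4698, 2.5826)
step 5: θ'=2.9576 (R=-2.6667) → pose (-1.5000, 0.1089, 2.9576)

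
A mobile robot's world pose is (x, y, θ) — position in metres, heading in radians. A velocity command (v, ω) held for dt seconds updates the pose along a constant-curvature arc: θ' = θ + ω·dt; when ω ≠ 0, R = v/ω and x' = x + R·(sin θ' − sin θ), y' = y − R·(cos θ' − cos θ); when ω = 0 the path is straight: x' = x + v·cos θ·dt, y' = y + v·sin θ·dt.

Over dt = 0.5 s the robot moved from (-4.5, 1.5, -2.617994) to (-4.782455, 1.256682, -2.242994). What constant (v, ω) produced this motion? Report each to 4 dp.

Δθ = -2.242994 − -2.617994 = 0.375000
ω = Δθ/dt = 0.375000/0.5 = 0.7500
R = Δx/(sin θ' − sin θ) = 1.0000
v = R·ω = 1.0000·0.7500 = 0.7500

v = 0.7500, ω = 0.7500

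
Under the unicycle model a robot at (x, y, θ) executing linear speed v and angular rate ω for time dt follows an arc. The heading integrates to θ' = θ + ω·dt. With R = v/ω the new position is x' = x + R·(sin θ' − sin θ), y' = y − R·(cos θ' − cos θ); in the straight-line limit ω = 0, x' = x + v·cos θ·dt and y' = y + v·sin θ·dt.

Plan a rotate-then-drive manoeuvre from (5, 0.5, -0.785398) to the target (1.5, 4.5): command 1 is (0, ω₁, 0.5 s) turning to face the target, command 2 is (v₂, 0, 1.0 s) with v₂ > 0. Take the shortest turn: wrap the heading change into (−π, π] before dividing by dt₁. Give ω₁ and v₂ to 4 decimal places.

heading to target = atan2(4.5−0.5, 1.5−5) = 2.2896
Δθ = wrap(2.2896 − -0.7854) = 3.0750; ω₁ = Δθ/dt₁ = 6.1500
distance = √((1.5−5)² + (4.5−0.5)²) = 5.3151; v₂ = distance/dt₂ = 5.3151

ω₁ = 6.1500, v₂ = 5.3151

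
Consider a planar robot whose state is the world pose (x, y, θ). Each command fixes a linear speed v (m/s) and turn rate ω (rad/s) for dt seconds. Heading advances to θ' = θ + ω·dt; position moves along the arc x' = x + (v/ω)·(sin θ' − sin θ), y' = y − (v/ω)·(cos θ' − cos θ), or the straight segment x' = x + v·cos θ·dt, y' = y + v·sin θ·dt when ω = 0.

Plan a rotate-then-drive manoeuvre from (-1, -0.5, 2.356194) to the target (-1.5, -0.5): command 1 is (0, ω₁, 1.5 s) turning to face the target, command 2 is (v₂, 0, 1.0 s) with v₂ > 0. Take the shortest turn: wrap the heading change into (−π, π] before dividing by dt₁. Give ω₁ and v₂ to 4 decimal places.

ω₁ = 0.5236, v₂ = 0.5000

heading to target = atan2(-0.5−-0.5, -1.5−-1) = 3.1416
Δθ = wrap(3.1416 − 2.3562) = 0.7854; ω₁ = Δθ/dt₁ = 0.5236
distance = √((-1.5−-1)² + (-0.5−-0.5)²) = 0.5000; v₂ = distance/dt₂ = 0.5000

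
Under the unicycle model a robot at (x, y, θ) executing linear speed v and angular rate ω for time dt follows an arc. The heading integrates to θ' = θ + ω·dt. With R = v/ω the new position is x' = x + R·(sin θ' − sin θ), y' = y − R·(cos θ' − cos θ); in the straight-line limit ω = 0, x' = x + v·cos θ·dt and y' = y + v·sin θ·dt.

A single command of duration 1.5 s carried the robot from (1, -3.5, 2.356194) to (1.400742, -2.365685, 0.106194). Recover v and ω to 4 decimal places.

Δθ = 0.106194 − 2.356194 = -2.250000
ω = Δθ/dt = -2.250000/1.5 = -1.5000
R = −Δy/(cos θ' − cos θ) = -0.6667
v = R·ω = -0.6667·-1.5000 = 1.0000

v = 1.0000, ω = -1.5000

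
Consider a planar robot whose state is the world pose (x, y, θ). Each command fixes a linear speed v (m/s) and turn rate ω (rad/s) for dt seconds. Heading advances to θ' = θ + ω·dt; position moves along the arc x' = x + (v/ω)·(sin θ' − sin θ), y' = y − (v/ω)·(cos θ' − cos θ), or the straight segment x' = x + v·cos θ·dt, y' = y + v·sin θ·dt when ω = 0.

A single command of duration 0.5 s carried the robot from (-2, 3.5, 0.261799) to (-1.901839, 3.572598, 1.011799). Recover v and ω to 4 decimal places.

Δθ = 1.011799 − 0.261799 = 0.750000
ω = Δθ/dt = 0.750000/0.5 = 1.5000
R = Δx/(sin θ' − sin θ) = 0.1667
v = R·ω = 0.1667·1.5000 = 0.2500

v = 0.2500, ω = 1.5000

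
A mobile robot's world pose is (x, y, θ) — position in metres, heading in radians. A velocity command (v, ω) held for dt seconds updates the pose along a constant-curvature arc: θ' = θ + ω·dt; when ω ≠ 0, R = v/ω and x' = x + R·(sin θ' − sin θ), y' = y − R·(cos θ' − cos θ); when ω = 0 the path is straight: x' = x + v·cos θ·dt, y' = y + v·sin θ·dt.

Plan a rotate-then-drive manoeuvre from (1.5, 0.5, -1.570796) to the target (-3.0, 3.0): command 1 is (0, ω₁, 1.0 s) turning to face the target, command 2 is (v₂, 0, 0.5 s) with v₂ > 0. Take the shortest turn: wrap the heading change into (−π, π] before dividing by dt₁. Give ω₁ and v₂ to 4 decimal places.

heading to target = atan2(3−0.5, -3−1.5) = 2.6345
Δθ = wrap(2.6345 − -1.5708) = -2.0779; ω₁ = Δθ/dt₁ = -2.0779
distance = √((-3−1.5)² + (3−0.5)²) = 5.1478; v₂ = distance/dt₂ = 10.2956

ω₁ = -2.0779, v₂ = 10.2956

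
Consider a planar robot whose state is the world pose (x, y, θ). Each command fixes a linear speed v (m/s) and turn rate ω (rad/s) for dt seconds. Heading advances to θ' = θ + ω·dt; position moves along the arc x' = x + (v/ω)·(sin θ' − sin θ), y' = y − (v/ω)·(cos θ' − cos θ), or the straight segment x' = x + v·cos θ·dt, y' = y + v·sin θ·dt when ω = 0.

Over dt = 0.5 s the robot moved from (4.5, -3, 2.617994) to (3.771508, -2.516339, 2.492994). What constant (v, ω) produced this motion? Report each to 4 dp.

Δθ = 2.492994 − 2.617994 = -0.125000
ω = Δθ/dt = -0.125000/0.5 = -0.2500
R = Δx/(sin θ' − sin θ) = -7.0000
v = R·ω = -7.0000·-0.2500 = 1.7500

v = 1.7500, ω = -0.2500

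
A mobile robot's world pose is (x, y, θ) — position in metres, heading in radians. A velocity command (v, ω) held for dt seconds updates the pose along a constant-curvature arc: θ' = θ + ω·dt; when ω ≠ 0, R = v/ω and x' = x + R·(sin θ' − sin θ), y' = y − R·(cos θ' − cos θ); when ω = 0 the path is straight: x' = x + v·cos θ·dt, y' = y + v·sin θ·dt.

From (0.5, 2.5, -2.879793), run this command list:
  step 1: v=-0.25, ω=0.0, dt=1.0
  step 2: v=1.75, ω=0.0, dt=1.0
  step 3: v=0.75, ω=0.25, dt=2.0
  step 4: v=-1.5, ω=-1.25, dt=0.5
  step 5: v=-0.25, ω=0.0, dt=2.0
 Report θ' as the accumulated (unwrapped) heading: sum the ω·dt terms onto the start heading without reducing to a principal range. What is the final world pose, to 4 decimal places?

(-1.0832, 1.7734, -3.0048)

step 1: θ'=-2.8798 (straight) → pose (0.7415, 2.5647, -2.8798)
step 2: θ'=-2.8798 (straight) → pose (-0.9489, 2.1118, -2.8798)
step 3: θ'=-2.3798 (R=3.0000) → pose (-2.2431, 1.3848, -2.3798)
step 4: θ'=-3.0048 (R=1.2000) → pose (-1.5785, 1.7053, -3.0048)
step 5: θ'=-3.0048 (straight) → pose (-1.0832, 1.7734, -3.0048)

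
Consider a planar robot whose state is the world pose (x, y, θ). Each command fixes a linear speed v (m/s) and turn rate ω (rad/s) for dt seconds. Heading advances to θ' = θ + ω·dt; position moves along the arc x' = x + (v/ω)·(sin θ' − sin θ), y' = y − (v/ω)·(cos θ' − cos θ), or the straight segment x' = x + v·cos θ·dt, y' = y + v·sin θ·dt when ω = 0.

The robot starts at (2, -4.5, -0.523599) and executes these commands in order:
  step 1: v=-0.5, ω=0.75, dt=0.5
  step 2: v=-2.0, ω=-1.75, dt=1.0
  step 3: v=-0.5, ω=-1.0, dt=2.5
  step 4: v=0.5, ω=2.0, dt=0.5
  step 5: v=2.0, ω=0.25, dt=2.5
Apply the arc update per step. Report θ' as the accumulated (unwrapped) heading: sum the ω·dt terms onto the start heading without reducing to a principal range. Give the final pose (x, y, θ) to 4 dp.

(-3.2842, -3.0347, -2.7736)

step 1: θ'=-0.1486 (R=-0.6667) → pose (1.7654, -4.4180, -0.1486)
step 2: θ'=-1.8986 (R=1.1429) → pose (0.8526, -2.9198, -1.8986)
step 3: θ'=-4.3986 (R=0.5000) → pose (1.8015, -2.9265, -4.3986)
step 4: θ'=-3.3986 (R=0.2500) → pose (1.6273, -2.7618, -3.3986)
step 5: θ'=-2.7736 (R=8.0000) → pose (-3.2842, -3.0347, -2.7736)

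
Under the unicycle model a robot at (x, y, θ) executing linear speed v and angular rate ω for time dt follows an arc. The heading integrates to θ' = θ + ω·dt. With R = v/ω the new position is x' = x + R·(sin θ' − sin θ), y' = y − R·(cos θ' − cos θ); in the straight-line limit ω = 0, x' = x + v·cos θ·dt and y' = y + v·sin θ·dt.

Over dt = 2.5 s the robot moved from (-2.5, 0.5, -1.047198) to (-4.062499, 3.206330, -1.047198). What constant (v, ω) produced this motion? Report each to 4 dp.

v = -1.2500, ω = 0.0000

Δθ = -1.047198 − -1.047198 = 0.000000
ω = Δθ/dt = 0.000000/2.5 = 0.0000
ω = 0 → v = (Δx·cos θ + Δy·sin θ)/dt = -1.2500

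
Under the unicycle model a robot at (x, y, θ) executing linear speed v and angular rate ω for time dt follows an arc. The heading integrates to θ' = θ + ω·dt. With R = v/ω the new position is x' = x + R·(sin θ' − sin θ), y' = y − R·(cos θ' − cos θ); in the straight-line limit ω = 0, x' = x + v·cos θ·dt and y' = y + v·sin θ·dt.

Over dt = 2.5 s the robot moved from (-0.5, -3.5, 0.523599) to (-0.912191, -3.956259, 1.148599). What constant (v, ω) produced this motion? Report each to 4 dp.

v = -0.2500, ω = 0.2500

Δθ = 1.148599 − 0.523599 = 0.625000
ω = Δθ/dt = 0.625000/2.5 = 0.2500
R = −Δy/(cos θ' − cos θ) = -1.0000
v = R·ω = -1.0000·0.2500 = -0.2500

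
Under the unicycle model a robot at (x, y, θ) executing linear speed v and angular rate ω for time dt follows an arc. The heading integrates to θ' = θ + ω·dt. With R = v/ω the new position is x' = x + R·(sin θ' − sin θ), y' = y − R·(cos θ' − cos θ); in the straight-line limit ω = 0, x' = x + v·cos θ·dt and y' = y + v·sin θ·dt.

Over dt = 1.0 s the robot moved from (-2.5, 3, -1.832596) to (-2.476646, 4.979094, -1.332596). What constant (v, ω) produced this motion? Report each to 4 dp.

v = -2.0000, ω = 0.5000

Δθ = -1.332596 − -1.832596 = 0.500000
ω = Δθ/dt = 0.500000/1.0 = 0.5000
R = −Δy/(cos θ' − cos θ) = -4.0000
v = R·ω = -4.0000·0.5000 = -2.0000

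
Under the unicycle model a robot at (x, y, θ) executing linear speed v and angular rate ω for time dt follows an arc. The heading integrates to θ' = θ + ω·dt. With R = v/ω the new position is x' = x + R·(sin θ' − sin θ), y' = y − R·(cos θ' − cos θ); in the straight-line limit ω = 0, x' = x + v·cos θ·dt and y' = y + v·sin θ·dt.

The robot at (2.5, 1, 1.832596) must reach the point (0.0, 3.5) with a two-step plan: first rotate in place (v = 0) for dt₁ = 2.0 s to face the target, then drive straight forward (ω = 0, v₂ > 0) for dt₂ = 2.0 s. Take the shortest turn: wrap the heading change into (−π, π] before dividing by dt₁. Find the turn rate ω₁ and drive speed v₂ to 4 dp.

heading to target = atan2(3.5−1, 0−2.5) = 2.3562
Δθ = wrap(2.3562 − 1.8326) = 0.5236; ω₁ = Δθ/dt₁ = 0.2618
distance = √((0−2.5)² + (3.5−1)²) = 3.5355; v₂ = distance/dt₂ = 1.7678

ω₁ = 0.2618, v₂ = 1.7678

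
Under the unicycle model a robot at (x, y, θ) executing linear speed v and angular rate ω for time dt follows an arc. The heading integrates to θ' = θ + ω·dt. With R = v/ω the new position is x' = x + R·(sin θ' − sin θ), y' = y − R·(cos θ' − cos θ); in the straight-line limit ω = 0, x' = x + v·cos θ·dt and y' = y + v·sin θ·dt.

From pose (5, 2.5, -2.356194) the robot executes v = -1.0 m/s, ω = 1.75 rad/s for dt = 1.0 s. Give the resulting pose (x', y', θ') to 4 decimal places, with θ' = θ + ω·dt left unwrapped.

(4.9215, 3.3737, -0.6062)

θ' = -2.3562 + 1.75·1.0 = -0.6062
R = v/ω = -1.0/1.75 = -0.5714
x' = 5 + -0.5714·(sin -0.6062 − sin -2.3562) = 4.9215
y' = 2.5 − -0.5714·(cos -0.6062 − cos -2.3562) = 3.3737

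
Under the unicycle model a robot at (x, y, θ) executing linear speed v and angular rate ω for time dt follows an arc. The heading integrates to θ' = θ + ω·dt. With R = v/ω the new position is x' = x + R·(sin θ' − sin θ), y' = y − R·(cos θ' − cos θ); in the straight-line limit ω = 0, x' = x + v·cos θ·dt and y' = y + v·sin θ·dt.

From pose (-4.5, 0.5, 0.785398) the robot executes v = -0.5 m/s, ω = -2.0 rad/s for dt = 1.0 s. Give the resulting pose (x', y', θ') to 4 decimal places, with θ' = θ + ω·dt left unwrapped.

θ' = 0.7854 + -2.0·1.0 = -1.2146
R = v/ω = -0.5/-2.0 = 0.2500
x' = -4.5 + 0.2500·(sin -1.2146 − sin 0.7854) = -4.9111
y' = 0.5 − 0.2500·(cos -1.2146 − cos 0.7854) = 0.5896

(-4.9111, 0.5896, -1.2146)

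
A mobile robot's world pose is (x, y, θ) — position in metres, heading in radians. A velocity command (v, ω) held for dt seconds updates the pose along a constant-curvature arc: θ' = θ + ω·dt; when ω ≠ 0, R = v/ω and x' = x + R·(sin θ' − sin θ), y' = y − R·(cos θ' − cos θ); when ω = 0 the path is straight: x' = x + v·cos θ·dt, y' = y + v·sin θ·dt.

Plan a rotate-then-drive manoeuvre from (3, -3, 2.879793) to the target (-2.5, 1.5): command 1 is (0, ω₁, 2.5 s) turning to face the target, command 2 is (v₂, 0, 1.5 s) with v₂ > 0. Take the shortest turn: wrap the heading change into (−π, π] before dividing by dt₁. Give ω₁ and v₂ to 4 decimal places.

ω₁ = -0.1696, v₂ = 4.7376

heading to target = atan2(1.5−-3, -2.5−3) = 2.4559
Δθ = wrap(2.4559 − 2.8798) = -0.4239; ω₁ = Δθ/dt₁ = -0.1696
distance = √((-2.5−3)² + (1.5−-3)²) = 7.1063; v₂ = distance/dt₂ = 4.7376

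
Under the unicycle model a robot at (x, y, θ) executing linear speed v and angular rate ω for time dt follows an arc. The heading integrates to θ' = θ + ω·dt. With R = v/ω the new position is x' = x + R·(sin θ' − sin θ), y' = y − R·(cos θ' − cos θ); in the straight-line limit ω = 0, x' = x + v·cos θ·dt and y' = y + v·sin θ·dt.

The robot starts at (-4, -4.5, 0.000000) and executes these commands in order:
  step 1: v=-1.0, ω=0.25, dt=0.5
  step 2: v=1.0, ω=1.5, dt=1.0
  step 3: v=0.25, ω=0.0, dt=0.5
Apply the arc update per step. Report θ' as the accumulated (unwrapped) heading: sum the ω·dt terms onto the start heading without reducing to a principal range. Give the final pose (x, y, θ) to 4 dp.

step 1: θ'=0.1250 (R=-4.0000) → pose (-4.4987, -4.5312, 0.1250)
step 2: θ'=1.6250 (R=0.6667) → pose (-3.9161, -3.8336, 1.6250)
step 3: θ'=1.6250 (straight) → pose (-3.9229, -3.7088, 1.6250)

(-3.9229, -3.7088, 1.6250)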